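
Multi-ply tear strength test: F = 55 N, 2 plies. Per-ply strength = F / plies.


Formula: Per-ply strength = Total force / Number of plies
Per-ply = 55 N / 2
Per-ply = 27.5 N

27.5 N


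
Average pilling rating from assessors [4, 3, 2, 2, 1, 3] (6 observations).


Formula: Mean = sum / count
Sum = 4 + 3 + 2 + 2 + 1 + 3 = 15
Mean = 15 / 6 = 2.5

2.5


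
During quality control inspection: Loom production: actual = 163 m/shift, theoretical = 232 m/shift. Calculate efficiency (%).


Formula: Efficiency% = (Actual output / Theoretical output) * 100
Efficiency% = (163 / 232) * 100
Efficiency% = 0.702586 * 100 = 70.2586% ≈ 70.3%

70.3%


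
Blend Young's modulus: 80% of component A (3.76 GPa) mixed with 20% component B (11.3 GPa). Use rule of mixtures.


Formula: Blend property = (fraction_A * property_A) + (fraction_B * property_B)
Step 1: Contribution A = 80/100 * 3.76 GPa = 3.008 GPa
Step 2: Contribution B = 20/100 * 11.3 GPa = 2.26 GPa
Step 3: Blend Young's modulus = 3.008 + 2.26 = 5.268 GPa

5.268 GPa


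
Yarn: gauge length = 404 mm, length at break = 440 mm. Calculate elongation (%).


Formula: Elongation (%) = ((L_break - L0) / L0) * 100
Step 1: Extension = 440 - 404 = 36 mm
Step 2: Elongation = (36 / 404) * 100
Step 3: Elongation = 0.089109 * 100 = 8.9109% ≈ 8.9%

8.9%


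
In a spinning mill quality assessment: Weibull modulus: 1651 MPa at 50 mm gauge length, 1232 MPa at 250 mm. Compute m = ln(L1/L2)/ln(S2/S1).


Formula: m = ln(L1/L2) / ln(S2/S1)
Step 1: ln(L1/L2) = ln(50/250) = -1.60944
Step 2: S2/S1 = 1232/1651 = 0.74621
Step 3: ln(S2/S1) = ln(0.74621) = -0.29275
Step 4: m = -1.60944 / -0.29275 = 5.50

5.50 (Weibull m)


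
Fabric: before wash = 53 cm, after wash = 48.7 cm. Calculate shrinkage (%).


Formula: Shrinkage% = ((L_before - L_after) / L_before) * 100
Step 1: Shrinkage = 53 - 48.7 = 4.3 cm
Step 2: Shrinkage% = (4.3 / 53) * 100
Step 3: Shrinkage% = 0.081132 * 100 = 8.1132% ≈ 8.1%

8.1%


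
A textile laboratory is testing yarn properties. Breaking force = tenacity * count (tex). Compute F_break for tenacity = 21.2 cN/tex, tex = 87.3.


Formula: Breaking force = Tenacity * Linear density
F = 21.2 cN/tex * 87.3 tex
F = 1850.76 cN

1850.76 cN


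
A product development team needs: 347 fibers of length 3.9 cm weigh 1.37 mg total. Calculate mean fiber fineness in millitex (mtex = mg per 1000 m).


Formula: fineness (mtex) = mass (mg) / total length (km) = (mass_mg / total_length_m) * 1000
Step 1: Convert fiber length: 3.9 cm = 0.039 m
Step 2: Total fiber length = 347 * 0.039 = 13.533 m
Step 3: Linear density = 1.37 mg / 13.533 m = 0.1012 mg/m
Step 4: fineness = 0.1012 * 1000 = 101.2 mtex

101.2 mtex


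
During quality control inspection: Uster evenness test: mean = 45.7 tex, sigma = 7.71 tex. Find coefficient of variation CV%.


Formula: CV% = (standard deviation / mean) * 100
Step 1: Ratio = 7.71 / 45.7 = 0.168709
Step 2: CV% = 0.168709 * 100 = 16.8709% ≈ 16.9%

16.9%


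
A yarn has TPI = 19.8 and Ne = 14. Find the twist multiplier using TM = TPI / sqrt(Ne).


Formula: TM = TPI / sqrt(Ne)
Step 1: sqrt(Ne) = sqrt(14) = 3.7417
Step 2: TM = 19.8 / 3.7417 = 5.29

5.29 TM


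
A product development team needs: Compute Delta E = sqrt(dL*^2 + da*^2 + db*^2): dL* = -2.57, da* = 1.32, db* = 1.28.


Formula: Delta E = sqrt(dL*^2 + da*^2 + db*^2)
Step 1: dL*^2 = (-2.57)^2 = 6.6049
Step 2: da*^2 = 1.32^2 = 1.7424
Step 3: db*^2 = 1.28^2 = 1.6384
Step 4: Sum = 6.6049 + 1.7424 + 1.6384 = 9.9857
Step 5: Delta E = sqrt(9.9857) = 3.16

3.16 Delta E


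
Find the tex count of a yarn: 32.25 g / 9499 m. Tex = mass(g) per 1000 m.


Formula: Tex = (mass_g / length_m) * 1000
Substituting: Tex = (32.25 / 9499) * 1000
Intermediate: 32.25 / 9499 = 0.00339509 g/m
Tex = 0.00339509 * 1000 = 3.40 tex

3.40 tex


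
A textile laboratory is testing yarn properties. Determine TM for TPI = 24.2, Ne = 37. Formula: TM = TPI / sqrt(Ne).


Formula: TM = TPI / sqrt(Ne)
Step 1: sqrt(Ne) = sqrt(37) = 6.0828
Step 2: TM = 24.2 / 6.0828 = 3.98

3.98 TM


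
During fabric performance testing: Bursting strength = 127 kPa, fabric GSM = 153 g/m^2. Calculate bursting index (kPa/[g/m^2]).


Formula: Bursting Index = Bursting Strength / Fabric GSM
BI = 127 kPa / 153 g/m^2
BI = 0.830 kPa/(g/m^2)

0.830 kPa/(g/m^2)


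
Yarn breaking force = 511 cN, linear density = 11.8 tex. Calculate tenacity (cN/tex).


Formula: Tenacity = Breaking force / Linear density
Tenacity = 511 cN / 11.8 tex
Tenacity = 43.31 cN/tex

43.31 cN/tex


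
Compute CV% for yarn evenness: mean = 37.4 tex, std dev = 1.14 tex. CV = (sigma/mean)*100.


Formula: CV% = (standard deviation / mean) * 100
Step 1: Ratio = 1.14 / 37.4 = 0.030481
Step 2: CV% = 0.030481 * 100 = 3.0481% ≈ 3.0%

3.0%


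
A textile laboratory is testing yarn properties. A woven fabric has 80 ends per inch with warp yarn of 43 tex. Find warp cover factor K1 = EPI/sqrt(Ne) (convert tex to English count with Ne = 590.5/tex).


Formula: K1 = EPI / sqrt(Ne), with Ne = 590.5 / tex_warp
Step 1: Ne = 590.5 / 43 = 13.733
Step 2: sqrt(Ne) = sqrt(13.733) = 3.7058
Step 3: K1 = 80 / 3.7058 = 21.6

21.6


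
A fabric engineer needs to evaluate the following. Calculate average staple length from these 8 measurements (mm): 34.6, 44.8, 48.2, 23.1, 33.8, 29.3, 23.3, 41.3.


Formula: Mean = sum of lengths / count
Sum = 34.6 + 44.8 + 48.2 + 23.1 + 33.8 + 29.3 + 23.3 + 41.3
Sum = 278.4 mm
Mean = 278.4 / 8 = 34.80 mm

34.80 mm


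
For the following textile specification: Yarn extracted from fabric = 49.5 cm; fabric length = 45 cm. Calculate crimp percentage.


Formula: Crimp% = ((L_yarn - L_fabric) / L_fabric) * 100
Step 1: Extension = 49.5 - 45 = 4.5 cm
Step 2: Crimp% = (4.5 / 45) * 100
Step 3: Crimp% = 0.1 * 100 = 10.0%

10.0%


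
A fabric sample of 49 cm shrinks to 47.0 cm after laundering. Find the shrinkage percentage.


Formula: Shrinkage% = ((L_before - L_after) / L_before) * 100
Step 1: Shrinkage = 49 - 47.0 = 2.0 cm
Step 2: Shrinkage% = (2.0 / 49) * 100
Step 3: Shrinkage% = 0.040816 * 100 = 4.0816% ≈ 4.1%

4.1%


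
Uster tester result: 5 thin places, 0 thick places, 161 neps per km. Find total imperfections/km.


Formula: Total = thin places + thick places + neps
Total = 5 + 0 + 161
Total = 166 imperfections/km

166 imperfections/km


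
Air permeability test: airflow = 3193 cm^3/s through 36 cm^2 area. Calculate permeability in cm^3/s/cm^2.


Formula: Air Permeability = Airflow / Test Area
AP = 3193 cm^3/s / 36 cm^2
AP = 88.7 cm^3/s/cm^2

88.7 cm^3/s/cm^2


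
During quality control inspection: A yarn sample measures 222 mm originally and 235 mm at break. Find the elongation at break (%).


Formula: Elongation (%) = ((L_break - L0) / L0) * 100
Step 1: Extension = 235 - 222 = 13 mm
Step 2: Elongation = (13 / 222) * 100
Step 3: Elongation = 0.058559 * 100 = 5.8559% ≈ 5.9%

5.9%


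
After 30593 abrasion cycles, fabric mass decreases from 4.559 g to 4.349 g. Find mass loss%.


Formula: Mass loss% = ((m_before - m_after) / m_before) * 100
Step 1: Mass loss = 4.559 - 4.349 = 0.21 g
Step 2: Ratio = 0.21 / 4.559 = 0.0460627
Step 3: Mass loss% = 0.0460627 * 100 = 4.60627% ≈ 4.61%

4.61%


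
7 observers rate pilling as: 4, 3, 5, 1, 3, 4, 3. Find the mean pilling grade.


Formula: Mean = sum / count
Sum = 4 + 3 + 5 + 1 + 3 + 4 + 3 = 23
Mean = 23 / 7 = 3.3

3.3


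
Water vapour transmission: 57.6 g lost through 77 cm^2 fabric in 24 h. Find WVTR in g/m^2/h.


Formula: WVTR = mass_loss / (area * time)
Step 1: Convert area: 77 cm^2 = 0.0077 m^2
Step 2: WVTR = 57.6 g / (0.0077 m^2 * 24 h)
Step 3: WVTR = 57.6 / 0.1848 = 311.7 g/m^2/h

311.7 g/m^2/h


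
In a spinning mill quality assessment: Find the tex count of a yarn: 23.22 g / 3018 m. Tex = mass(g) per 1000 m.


Formula: Tex = (mass_g / length_m) * 1000
Substituting: Tex = (23.22 / 3018) * 1000
Intermediate: 23.22 / 3018 = 0.00769384 g/m
Tex = 0.00769384 * 1000 = 7.69 tex

7.69 tex


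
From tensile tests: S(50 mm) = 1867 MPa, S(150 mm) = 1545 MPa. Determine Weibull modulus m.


Formula: m = ln(L1/L2) / ln(S2/S1)
Step 1: ln(L1/L2) = ln(50/150) = -1.09861
Step 2: S2/S1 = 1545/1867 = 0.82753
Step 3: ln(S2/S1) = ln(0.82753) = -0.18931
Step 4: m = -1.09861 / -0.18931 = 5.80

5.80 (Weibull m)


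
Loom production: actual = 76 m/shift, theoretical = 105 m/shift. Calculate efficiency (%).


Formula: Efficiency% = (Actual output / Theoretical output) * 100
Efficiency% = (76 / 105) * 100
Efficiency% = 0.72381 * 100 = 72.381% ≈ 72.4%

72.4%


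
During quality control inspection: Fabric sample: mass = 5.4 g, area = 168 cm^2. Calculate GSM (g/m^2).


Formula: GSM = mass_g / area_m2
Step 1: Convert area: 168 cm^2 = 168 / 10000 = 0.0168 m^2
Step 2: GSM = 5.4 g / 0.0168 m^2 = 321.4 g/m^2

321.4 g/m^2


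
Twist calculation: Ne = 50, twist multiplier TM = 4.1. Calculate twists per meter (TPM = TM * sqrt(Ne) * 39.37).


Formula: TPM = TM * sqrt(Ne) * 39.37
Step 1: sqrt(Ne) = sqrt(50) = 7.0711
Step 2: TM * sqrt(Ne) = 4.1 * 7.0711 = 28.9915
Step 3: TPM = 28.9915 * 39.37 = 1141 twists/m

1141 twists/m


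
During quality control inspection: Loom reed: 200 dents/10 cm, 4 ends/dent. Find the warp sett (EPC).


Formula: EPC = (dents per 10 cm * ends per dent) / 10
Step 1: Total ends per 10 cm = 200 * 4 = 800
Step 2: EPC = 800 / 10 = 80.0 ends/cm

80.0 ends/cm


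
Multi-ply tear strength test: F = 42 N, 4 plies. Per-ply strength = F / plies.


Formula: Per-ply strength = Total force / Number of plies
Per-ply = 42 N / 4
Per-ply = 10.5 N

10.5 N


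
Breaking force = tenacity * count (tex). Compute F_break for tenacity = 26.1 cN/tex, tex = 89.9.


Formula: Breaking force = Tenacity * Linear density
F = 26.1 cN/tex * 89.9 tex
F = 2346.39 cN

2346.39 cN


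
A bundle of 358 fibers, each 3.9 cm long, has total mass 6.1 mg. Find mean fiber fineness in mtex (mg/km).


Formula: fineness (mtex) = mass (mg) / total length (km) = (mass_mg / total_length_m) * 1000
Step 1: Convert fiber length: 3.9 cm = 0.039 m
Step 2: Total fiber length = 358 * 0.039 = 13.962 m
Step 3: Linear density = 6.1 mg / 13.962 m = 0.4369 mg/m
Step 4: fineness = 0.4369 * 1000 = 436.9 mtex

436.9 mtex


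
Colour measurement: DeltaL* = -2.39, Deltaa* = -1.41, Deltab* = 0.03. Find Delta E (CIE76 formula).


Formula: Delta E = sqrt(dL*^2 + da*^2 + db*^2)
Step 1: dL*^2 = (-2.39)^2 = 5.7121
Step 2: da*^2 = (-1.41)^2 = 1.9881
Step 3: db*^2 = 0.03^2 = 0.0009
Step 4: Sum = 5.7121 + 1.9881 + 0.0009 = 7.7011
Step 5: Delta E = sqrt(7.7011) = 2.78

2.78 Delta E


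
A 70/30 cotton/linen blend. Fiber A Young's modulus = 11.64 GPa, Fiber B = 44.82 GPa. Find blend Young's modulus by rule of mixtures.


Formula: Blend property = (fraction_A * property_A) + (fraction_B * property_B)
Step 1: Contribution A = 70/100 * 11.64 GPa = 8.148 GPa
Step 2: Contribution B = 30/100 * 44.82 GPa = 13.446 GPa
Step 3: Blend Young's modulus = 8.148 + 13.446 = 21.594 GPa

21.594 GPa


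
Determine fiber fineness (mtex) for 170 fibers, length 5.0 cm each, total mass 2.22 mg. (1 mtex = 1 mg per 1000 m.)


Formula: fineness (mtex) = mass (mg) / total length (km) = (mass_mg / total_length_m) * 1000
Step 1: Convert fiber length: 5.0 cm = 0.05 m
Step 2: Total fiber length = 170 * 0.05 = 8.5 m
Step 3: Linear density = 2.22 mg / 8.5 m = 0.2612 mg/m
Step 4: fineness = 0.2612 * 1000 = 261.2 mtex

261.2 mtex


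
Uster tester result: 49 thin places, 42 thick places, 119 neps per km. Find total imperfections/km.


Formula: Total = thin places + thick places + neps
Total = 49 + 42 + 119
Total = 210 imperfections/km

210 imperfections/km


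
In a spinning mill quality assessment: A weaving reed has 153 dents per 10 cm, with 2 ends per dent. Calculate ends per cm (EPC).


Formula: EPC = (dents per 10 cm * ends per dent) / 10
Step 1: Total ends per 10 cm = 153 * 2 = 306
Step 2: EPC = 306 / 10 = 30.6 ends/cm

30.6 ends/cm


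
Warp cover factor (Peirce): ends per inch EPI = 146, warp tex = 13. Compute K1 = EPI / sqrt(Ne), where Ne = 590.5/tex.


Formula: K1 = EPI / sqrt(Ne), with Ne = 590.5 / tex_warp
Step 1: Ne = 590.5 / 13 = 45.423
Step 2: sqrt(Ne) = sqrt(45.423) = 6.7397
Step 3: K1 = 146 / 6.7397 = 21.7

21.7


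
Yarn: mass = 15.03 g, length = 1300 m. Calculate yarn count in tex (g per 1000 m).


Formula: Tex = (mass_g / length_m) * 1000
Substituting: Tex = (15.03 / 1300) * 1000
Intermediate: 15.03 / 1300 = 0.01156154 g/m
Tex = 0.01156154 * 1000 = 11.56 tex

11.56 tex


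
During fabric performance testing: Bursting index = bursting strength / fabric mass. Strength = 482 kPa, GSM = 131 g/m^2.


Formula: Bursting Index = Bursting Strength / Fabric GSM
BI = 482 kPa / 131 g/m^2
BI = 3.679 kPa/(g/m^2)

3.679 kPa/(g/m^2)


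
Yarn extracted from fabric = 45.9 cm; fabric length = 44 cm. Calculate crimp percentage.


Formula: Crimp% = ((L_yarn - L_fabric) / L_fabric) * 100
Step 1: Extension = 45.9 - 44 = 1.9 cm
Step 2: Crimp% = (1.9 / 44) * 100
Step 3: Crimp% = 0.043182 * 100 = 4.3182% ≈ 4.3%

4.3%


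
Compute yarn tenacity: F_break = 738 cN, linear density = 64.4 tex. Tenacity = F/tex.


Formula: Tenacity = Breaking force / Linear density
Tenacity = 738 cN / 64.4 tex
Tenacity = 11.46 cN/tex

11.46 cN/tex


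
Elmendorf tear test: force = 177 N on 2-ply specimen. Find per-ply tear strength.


Formula: Per-ply strength = Total force / Number of plies
Per-ply = 177 N / 2
Per-ply = 88.5 N

88.5 N


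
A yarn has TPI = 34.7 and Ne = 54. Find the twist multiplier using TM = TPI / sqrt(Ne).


Formula: TM = TPI / sqrt(Ne)
Step 1: sqrt(Ne) = sqrt(54) = 7.3485
Step 2: TM = 34.7 / 7.3485 = 4.72

4.72 TM


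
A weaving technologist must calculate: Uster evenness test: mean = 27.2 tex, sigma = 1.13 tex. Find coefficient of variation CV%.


Formula: CV% = (standard deviation / mean) * 100
Step 1: Ratio = 1.13 / 27.2 = 0.041544
Step 2: CV% = 0.041544 * 100 = 4.1544% ≈ 4.2%

4.2%


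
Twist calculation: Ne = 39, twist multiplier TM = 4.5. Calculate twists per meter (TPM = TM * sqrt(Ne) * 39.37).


Formula: TPM = TM * sqrt(Ne) * 39.37
Step 1: sqrt(Ne) = sqrt(39) = 6.245
Step 2: TM * sqrt(Ne) = 4.5 * 6.245 = 28.1025
Step 3: TPM = 28.1025 * 39.37 = 1106 twists/m

1106 twists/m


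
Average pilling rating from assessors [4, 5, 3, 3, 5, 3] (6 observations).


Formula: Mean = sum / count
Sum = 4 + 5 + 3 + 3 + 5 + 3 = 23
Mean = 23 / 6 = 3.8

3.8


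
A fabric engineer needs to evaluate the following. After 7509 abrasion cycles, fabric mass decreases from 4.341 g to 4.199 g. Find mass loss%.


Formula: Mass loss% = ((m_before - m_after) / m_before) * 100
Step 1: Mass loss = 4.341 - 4.199 = 0.142 g
Step 2: Ratio = 0.142 / 4.341 = 0.0327114
Step 3: Mass loss% = 0.0327114 * 100 = 3.27114% ≈ 3.27%

3.27%


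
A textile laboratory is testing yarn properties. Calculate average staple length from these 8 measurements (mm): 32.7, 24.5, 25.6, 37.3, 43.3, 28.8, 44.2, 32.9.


Formula: Mean = sum of lengths / count
Sum = 32.7 + 24.5 + 25.6 + 37.3 + 43.3 + 28.8 + 44.2 + 32.9
Sum = 269.3 mm
Mean = 269.3 / 8 = 33.66 mm

33.66 mm


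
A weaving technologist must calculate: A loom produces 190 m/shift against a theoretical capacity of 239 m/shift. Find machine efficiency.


Formula: Efficiency% = (Actual output / Theoretical output) * 100
Efficiency% = (190 / 239) * 100
Efficiency% = 0.794979 * 100 = 79.4979% ≈ 79.5%

79.5%


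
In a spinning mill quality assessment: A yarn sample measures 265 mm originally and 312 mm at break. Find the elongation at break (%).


Formula: Elongation (%) = ((L_break - L0) / L0) * 100
Step 1: Extension = 312 - 265 = 47 mm
Step 2: Elongation = (47 / 265) * 100
Step 3: Elongation = 0.177358 * 100 = 17.7358% ≈ 17.7%

17.7%


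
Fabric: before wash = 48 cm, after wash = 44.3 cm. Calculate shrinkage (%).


Formula: Shrinkage% = ((L_before - L_after) / L_before) * 100
Step 1: Shrinkage = 48 - 44.3 = 3.7 cm
Step 2: Shrinkage% = (3.7 / 48) * 100
Step 3: Shrinkage% = 0.077083 * 100 = 7.7083% ≈ 7.7%

7.7%


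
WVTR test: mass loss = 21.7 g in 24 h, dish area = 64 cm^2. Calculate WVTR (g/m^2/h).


Formula: WVTR = mass_loss / (area * time)
Step 1: Convert area: 64 cm^2 = 0.0064 m^2
Step 2: WVTR = 21.7 g / (0.0064 m^2 * 24 h)
Step 3: WVTR = 21.7 / 0.1536 = 141.3 g/m^2/h

141.3 g/m^2/h


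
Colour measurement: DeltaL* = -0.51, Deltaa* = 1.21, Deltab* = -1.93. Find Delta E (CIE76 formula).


Formula: Delta E = sqrt(dL*^2 + da*^2 + db*^2)
Step 1: dL*^2 = (-0.51)^2 = 0.2601
Step 2: da*^2 = 1.21^2 = 1.4641
Step 3: db*^2 = (-1.93)^2 = 3.7249
Step 4: Sum = 0.2601 + 1.4641 + 3.7249 = 5.4491
Step 5: Delta E = sqrt(5.4491) = 2.33

2.33 Delta E


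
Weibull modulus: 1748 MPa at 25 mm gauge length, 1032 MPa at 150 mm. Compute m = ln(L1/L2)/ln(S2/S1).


Formula: m = ln(L1/L2) / ln(S2/S1)
Step 1: ln(L1/L2) = ln(25/150) = -1.79176
Step 2: S2/S1 = 1032/1748 = 0.59039
Step 3: ln(S2/S1) = ln(0.59039) = -0.52697
Step 4: m = -1.79176 / -0.52697 = 3.40

3.40 (Weibull m)


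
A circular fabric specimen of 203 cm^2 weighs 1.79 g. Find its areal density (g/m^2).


Formula: GSM = mass_g / area_m2
Step 1: Convert area: 203 cm^2 = 203 / 10000 = 0.0203 m^2
Step 2: GSM = 1.79 g / 0.0203 m^2 = 88.2 g/m^2

88.2 g/m^2


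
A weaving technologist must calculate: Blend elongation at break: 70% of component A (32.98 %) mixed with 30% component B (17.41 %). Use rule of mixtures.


Formula: Blend property = (fraction_A * property_A) + (fraction_B * property_B)
Step 1: Contribution A = 70/100 * 32.98 % = 23.086 %
Step 2: Contribution B = 30/100 * 17.41 % = 5.223 %
Step 3: Blend elongation at break = 23.086 + 5.223 = 28.309 %

28.309 %


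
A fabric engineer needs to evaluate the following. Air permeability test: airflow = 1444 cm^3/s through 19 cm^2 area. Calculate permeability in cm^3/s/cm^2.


Formula: Air Permeability = Airflow / Test Area
AP = 1444 cm^3/s / 19 cm^2
AP = 76.0 cm^3/s/cm^2

76.0 cm^3/s/cm^2


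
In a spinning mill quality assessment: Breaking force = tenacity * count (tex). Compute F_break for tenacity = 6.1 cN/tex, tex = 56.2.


Formula: Breaking force = Tenacity * Linear density
F = 6.1 cN/tex * 56.2 tex
F = 342.82 cN

342.82 cN


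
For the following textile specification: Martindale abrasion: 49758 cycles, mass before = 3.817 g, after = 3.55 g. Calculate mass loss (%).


Formula: Mass loss% = ((m_before - m_after) / m_before) * 100
Step 1: Mass loss = 3.817 - 3.55 = 0.267 g
Step 2: Ratio = 0.267 / 3.817 = 0.0699502
Step 3: Mass loss% = 0.0699502 * 100 = 6.99502% ≈ 7.00%

7.00%


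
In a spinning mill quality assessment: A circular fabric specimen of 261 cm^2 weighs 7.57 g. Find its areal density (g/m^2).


Formula: GSM = mass_g / area_m2
Step 1: Convert area: 261 cm^2 = 261 / 10000 = 0.0261 m^2
Step 2: GSM = 7.57 g / 0.0261 m^2 = 290.0 g/m^2

290.0 g/m^2


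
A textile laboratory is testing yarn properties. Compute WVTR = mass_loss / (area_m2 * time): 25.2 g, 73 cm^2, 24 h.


Formula: WVTR = mass_loss / (area * time)
Step 1: Convert area: 73 cm^2 = 0.0073 m^2
Step 2: WVTR = 25.2 g / (0.0073 m^2 * 24 h)
Step 3: WVTR = 25.2 / 0.1752 = 143.8 g/m^2/h

143.8 g/m^2/h


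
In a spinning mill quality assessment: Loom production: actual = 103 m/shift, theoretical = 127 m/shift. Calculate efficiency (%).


Formula: Efficiency% = (Actual output / Theoretical output) * 100
Efficiency% = (103 / 127) * 100
Efficiency% = 0.811024 * 100 = 81.1024% ≈ 81.1%

81.1%


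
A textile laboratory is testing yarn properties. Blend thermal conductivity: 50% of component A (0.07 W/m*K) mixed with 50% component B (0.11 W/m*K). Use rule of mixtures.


Formula: Blend property = (fraction_A * property_A) + (fraction_B * property_B)
Step 1: Contribution A = 50/100 * 0.07 W/m*K = 0.035 W/m*K
Step 2: Contribution B = 50/100 * 0.11 W/m*K = 0.055 W/m*K
Step 3: Blend thermal conductivity = 0.035 + 0.055 = 0.09 W/m*K

0.09 W/m*K


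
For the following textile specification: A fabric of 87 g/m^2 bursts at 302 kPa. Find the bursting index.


Formula: Bursting Index = Bursting Strength / Fabric GSM
BI = 302 kPa / 87 g/m^2
BI = 3.471 kPa/(g/m^2)

3.471 kPa/(g/m^2)


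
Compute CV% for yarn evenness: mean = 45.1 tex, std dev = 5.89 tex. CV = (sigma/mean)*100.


Formula: CV% = (standard deviation / mean) * 100
Step 1: Ratio = 5.89 / 45.1 = 0.130599
Step 2: CV% = 0.130599 * 100 = 13.0599% ≈ 13.1%

13.1%


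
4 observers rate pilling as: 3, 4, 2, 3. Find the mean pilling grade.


Formula: Mean = sum / count
Sum = 3 + 4 + 2 + 3 = 12
Mean = 12 / 4 = 3.0

3.0


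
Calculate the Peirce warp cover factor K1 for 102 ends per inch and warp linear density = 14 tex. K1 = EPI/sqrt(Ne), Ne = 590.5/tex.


Formula: K1 = EPI / sqrt(Ne), with Ne = 590.5 / tex_warp
Step 1: Ne = 590.5 / 14 = 42.179
Step 2: sqrt(Ne) = sqrt(42.179) = 6.4945
Step 3: K1 = 102 / 6.4945 = 15.7

15.7


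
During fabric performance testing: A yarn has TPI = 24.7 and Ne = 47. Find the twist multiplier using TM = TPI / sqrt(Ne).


Formula: TM = TPI / sqrt(Ne)
Step 1: sqrt(Ne) = sqrt(47) = 6.8557
Step 2: TM = 24.7 / 6.8557 = 3.60

3.60 TM


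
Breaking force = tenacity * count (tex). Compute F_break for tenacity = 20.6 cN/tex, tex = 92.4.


Formula: Breaking force = Tenacity * Linear density
F = 20.6 cN/tex * 92.4 tex
F = 1903.44 cN

1903.44 cN


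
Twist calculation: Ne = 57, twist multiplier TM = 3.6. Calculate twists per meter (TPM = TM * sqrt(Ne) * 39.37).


Formula: TPM = TM * sqrt(Ne) * 39.37
Step 1: sqrt(Ne) = sqrt(57) = 7.5498
Step 2: TM * sqrt(Ne) = 3.6 * 7.5498 = 27.1793
Step 3: TPM = 27.1793 * 39.37 = 1070 twists/m

1070 twists/m


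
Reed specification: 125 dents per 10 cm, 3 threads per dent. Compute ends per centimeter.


Formula: EPC = (dents per 10 cm * ends per dent) / 10
Step 1: Total ends per 10 cm = 125 * 3 = 375
Step 2: EPC = 375 / 10 = 37.5 ends/cm

37.5 ends/cm


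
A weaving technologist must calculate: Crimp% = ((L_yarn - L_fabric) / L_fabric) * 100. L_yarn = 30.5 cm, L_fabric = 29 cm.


Formula: Crimp% = ((L_yarn - L_fabric) / L_fabric) * 100
Step 1: Extension = 30.5 - 29 = 1.5 cm
Step 2: Crimp% = (1.5 / 29) * 100
Step 3: Crimp% = 0.051724 * 100 = 5.1724% ≈ 5.2%

5.2%


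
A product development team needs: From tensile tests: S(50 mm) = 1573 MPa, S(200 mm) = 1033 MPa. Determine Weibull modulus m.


Formula: m = ln(L1/L2) / ln(S2/S1)
Step 1: ln(L1/L2) = ln(50/200) = -1.38629
Step 2: S2/S1 = 1033/1573 = 0.65671
Step 3: ln(S2/S1) = ln(0.65671) = -0.42051
Step 4: m = -1.38629 / -0.42051 = 3.30

3.30 (Weibull m)


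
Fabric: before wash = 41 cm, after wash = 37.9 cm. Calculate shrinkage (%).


Formula: Shrinkage% = ((L_before - L_after) / L_before) * 100
Step 1: Shrinkage = 41 - 37.9 = 3.1 cm
Step 2: Shrinkage% = (3.1 / 41) * 100
Step 3: Shrinkage% = 0.07561 * 100 = 7.561% ≈ 7.6%

7.6%


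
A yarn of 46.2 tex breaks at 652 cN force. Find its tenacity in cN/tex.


Formula: Tenacity = Breaking force / Linear density
Tenacity = 652 cN / 46.2 tex
Tenacity = 14.11 cN/tex

14.11 cN/tex


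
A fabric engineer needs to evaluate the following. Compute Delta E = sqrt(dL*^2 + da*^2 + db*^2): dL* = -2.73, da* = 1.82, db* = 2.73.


Formula: Delta E = sqrt(dL*^2 + da*^2 + db*^2)
Step 1: dL*^2 = (-2.73)^2 = 7.4529
Step 2: da*^2 = 1.82^2 = 3.3124
Step 3: db*^2 = 2.73^2 = 7.4529
Step 4: Sum = 7.4529 + 3.3124 + 7.4529 = 18.2182
Step 5: Delta E = sqrt(18.2182) = 4.27

4.27 Delta E


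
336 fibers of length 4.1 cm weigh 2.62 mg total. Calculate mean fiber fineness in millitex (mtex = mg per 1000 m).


Formula: fineness (mtex) = mass (mg) / total length (km) = (mass_mg / total_length_m) * 1000
Step 1: Convert fiber length: 4.1 cm = 0.041 m
Step 2: Total fiber length = 336 * 0.041 = 13.776 m
Step 3: Linear density = 2.62 mg / 13.776 m = 0.1902 mg/m
Step 4: fineness = 0.1902 * 1000 = 190.2 mtex

190.2 mtex


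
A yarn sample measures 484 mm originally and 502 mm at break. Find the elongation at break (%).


Formula: Elongation (%) = ((L_break - L0) / L0) * 100
Step 1: Extension = 502 - 484 = 18 mm
Step 2: Elongation = (18 / 484) * 100
Step 3: Elongation = 0.03719 * 100 = 3.719% ≈ 3.7%

3.7%


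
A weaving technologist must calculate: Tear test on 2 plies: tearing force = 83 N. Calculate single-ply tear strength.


Formula: Per-ply strength = Total force / Number of plies
Per-ply = 83 N / 2
Per-ply = 41.5 N

41.5 N


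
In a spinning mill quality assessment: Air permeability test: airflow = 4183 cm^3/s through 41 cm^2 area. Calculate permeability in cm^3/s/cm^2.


Formula: Air Permeability = Airflow / Test Area
AP = 4183 cm^3/s / 41 cm^2
AP = 102.0 cm^3/s/cm^2

102.0 cm^3/s/cm^2


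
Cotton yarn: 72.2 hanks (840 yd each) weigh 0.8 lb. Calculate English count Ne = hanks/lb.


Formula: Ne = hanks / mass_lb
Substituting: Ne = 72.2 / 0.8
Ne = 90.3

90.3 Ne


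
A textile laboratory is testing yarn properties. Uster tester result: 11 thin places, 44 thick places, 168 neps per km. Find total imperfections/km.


Formula: Total = thin places + thick places + neps
Total = 11 + 44 + 168
Total = 223 imperfections/km

223 imperfections/km


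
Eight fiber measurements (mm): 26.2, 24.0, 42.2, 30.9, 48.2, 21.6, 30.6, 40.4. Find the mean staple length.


Formula: Mean = sum of lengths / count
Sum = 26.2 + 24.0 + 42.2 + 30.9 + 48.2 + 21.6 + 30.6 + 40.4
Sum = 264.1 mm
Mean = 264.1 / 8 = 33.01 mm

33.01 mm


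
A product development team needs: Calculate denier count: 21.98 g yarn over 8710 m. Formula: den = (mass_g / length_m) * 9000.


Formula: den = (mass_g / length_m) * 9000
Substituting: den = (21.98 / 8710) * 9000
Intermediate: 21.98 / 8710 = 0.00252354 g/m
den = 0.00252354 * 9000 = 22.7 denier

22.7 denier


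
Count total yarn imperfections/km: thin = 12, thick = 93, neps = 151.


Formula: Total = thin places + thick places + neps
Total = 12 + 93 + 151
Total = 256 imperfections/km

256 imperfections/km


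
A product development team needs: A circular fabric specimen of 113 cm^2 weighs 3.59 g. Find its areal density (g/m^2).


Formula: GSM = mass_g / area_m2
Step 1: Convert area: 113 cm^2 = 113 / 10000 = 0.0113 m^2
Step 2: GSM = 3.59 g / 0.0113 m^2 = 317.7 g/m^2

317.7 g/m^2


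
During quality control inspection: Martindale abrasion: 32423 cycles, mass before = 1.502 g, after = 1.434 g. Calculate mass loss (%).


Formula: Mass loss% = ((m_before - m_after) / m_before) * 100
Step 1: Mass loss = 1.502 - 1.434 = 0.068 g
Step 2: Ratio = 0.068 / 1.502 = 0.045273
Step 3: Mass loss% = 0.045273 * 100 = 4.5273% ≈ 4.53%

4.53%


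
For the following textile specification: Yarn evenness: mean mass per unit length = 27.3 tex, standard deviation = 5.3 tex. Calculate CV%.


Formula: CV% = (standard deviation / mean) * 100
Step 1: Ratio = 5.3 / 27.3 = 0.194139
Step 2: CV% = 0.194139 * 100 = 19.4139% ≈ 19.4%

19.4%


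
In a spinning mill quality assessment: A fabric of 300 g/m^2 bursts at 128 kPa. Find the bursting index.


Formula: Bursting Index = Bursting Strength / Fabric GSM
BI = 128 kPa / 300 g/m^2
BI = 0.427 kPa/(g/m^2)

0.427 kPa/(g/m^2)


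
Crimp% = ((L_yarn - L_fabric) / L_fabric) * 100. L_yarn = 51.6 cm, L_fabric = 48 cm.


Formula: Crimp% = ((L_yarn - L_fabric) / L_fabric) * 100
Step 1: Extension = 51.6 - 48 = 3.6 cm
Step 2: Crimp% = (3.6 / 48) * 100
Step 3: Crimp% = 0.075 * 100 = 7.5%

7.5%


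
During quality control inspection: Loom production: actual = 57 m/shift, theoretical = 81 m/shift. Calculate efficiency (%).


Formula: Efficiency% = (Actual output / Theoretical output) * 100
Efficiency% = (57 / 81) * 100
Efficiency% = 0.703704 * 100 = 70.3704% ≈ 70.4%

70.4%


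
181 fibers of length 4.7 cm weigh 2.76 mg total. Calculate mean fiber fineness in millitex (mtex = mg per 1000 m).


Formula: fineness (mtex) = mass (mg) / total length (km) = (mass_mg / total_length_m) * 1000
Step 1: Convert fiber length: 4.7 cm = 0.047 m
Step 2: Total fiber length = 181 * 0.047 = 8.507 m
Step 3: Linear density = 2.76 mg / 8.507 m = 0.3244 mg/m
Step 4: fineness = 0.3244 * 1000 = 324.4 mtex

324.4 mtex


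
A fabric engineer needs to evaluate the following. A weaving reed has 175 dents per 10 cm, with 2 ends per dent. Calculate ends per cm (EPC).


Formula: EPC = (dents per 10 cm * ends per dent) / 10
Step 1: Total ends per 10 cm = 175 * 2 = 350
Step 2: EPC = 350 / 10 = 35.0 ends/cm

35.0 ends/cm


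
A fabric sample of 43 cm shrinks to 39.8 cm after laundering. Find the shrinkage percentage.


Formula: Shrinkage% = ((L_before - L_after) / L_before) * 100
Step 1: Shrinkage = 43 - 39.8 = 3.2 cm
Step 2: Shrinkage% = (3.2 / 43) * 100
Step 3: Shrinkage% = 0.074419 * 100 = 7.4419% ≈ 7.4%

7.4%


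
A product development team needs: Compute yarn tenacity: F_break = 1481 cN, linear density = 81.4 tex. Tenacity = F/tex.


Formula: Tenacity = Breaking force / Linear density
Tenacity = 1481 cN / 81.4 tex
Tenacity = 18.19 cN/tex

18.19 cN/tex


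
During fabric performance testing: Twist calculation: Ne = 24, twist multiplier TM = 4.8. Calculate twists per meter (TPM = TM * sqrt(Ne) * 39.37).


Formula: TPM = TM * sqrt(Ne) * 39.37
Step 1: sqrt(Ne) = sqrt(24) = 4.899
Step 2: TM * sqrt(Ne) = 4.8 * 4.899 = 23.5152
Step 3: TPM = 23.5152 * 39.37 = 926 twists/m

926 twists/m


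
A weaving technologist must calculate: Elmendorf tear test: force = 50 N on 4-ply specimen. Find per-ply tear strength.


Formula: Per-ply strength = Total force / Number of plies
Per-ply = 50 N / 4
Per-ply = 12.5 N

12.5 N


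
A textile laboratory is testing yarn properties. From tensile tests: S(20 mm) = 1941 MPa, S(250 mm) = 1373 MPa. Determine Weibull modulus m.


Formula: m = ln(L1/L2) / ln(S2/S1)
Step 1: ln(L1/L2) = ln(20/250) = -2.52573
Step 2: S2/S1 = 1373/1941 = 0.70737
Step 3: ln(S2/S1) = ln(0.70737) = -0.34620
Step 4: m = -2.52573 / -0.34620 = 7.30

7.30 (Weibull m)


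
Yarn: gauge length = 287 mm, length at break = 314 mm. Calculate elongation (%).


Formula: Elongation (%) = ((L_break - L0) / L0) * 100
Step 1: Extension = 314 - 287 = 27 mm
Step 2: Elongation = (27 / 287) * 100
Step 3: Elongation = 0.094077 * 100 = 9.4077% ≈ 9.4%

9.4%


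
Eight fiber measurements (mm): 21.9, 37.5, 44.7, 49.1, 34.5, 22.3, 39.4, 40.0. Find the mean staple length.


Formula: Mean = sum of lengths / count
Sum = 21.9 + 37.5 + 44.7 + 49.1 + 34.5 + 22.3 + 39.4 + 40.0
Sum = 289.4 mm
Mean = 289.4 / 8 = 36.18 mm

36.18 mm


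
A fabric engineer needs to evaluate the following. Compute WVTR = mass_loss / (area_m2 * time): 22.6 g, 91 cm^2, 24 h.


Formula: WVTR = mass_loss / (area * time)
Step 1: Convert area: 91 cm^2 = 0.0091 m^2
Step 2: WVTR = 22.6 g / (0.0091 m^2 * 24 h)
Step 3: WVTR = 22.6 / 0.2184 = 103.5 g/m^2/h

103.5 g/m^2/h


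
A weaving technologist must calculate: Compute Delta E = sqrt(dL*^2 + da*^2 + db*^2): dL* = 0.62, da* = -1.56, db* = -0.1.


Formula: Delta E = sqrt(dL*^2 + da*^2 + db*^2)
Step 1: dL*^2 = 0.62^2 = 0.3844
Step 2: da*^2 = (-1.56)^2 = 2.4336
Step 3: db*^2 = (-0.1)^2 = 0.01
Step 4: Sum = 0.3844 + 2.4336 + 0.01 = 2.828
Step 5: Delta E = sqrt(2.828) = 1.68

1.68 Delta E


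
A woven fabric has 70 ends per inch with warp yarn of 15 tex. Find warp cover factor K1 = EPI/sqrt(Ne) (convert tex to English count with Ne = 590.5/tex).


Formula: K1 = EPI / sqrt(Ne), with Ne = 590.5 / tex_warp
Step 1: Ne = 590.5 / 15 = 39.367
Step 2: sqrt(Ne) = sqrt(39.367) = 6.2743
Step 3: K1 = 70 / 6.2743 = 11.2

11.2


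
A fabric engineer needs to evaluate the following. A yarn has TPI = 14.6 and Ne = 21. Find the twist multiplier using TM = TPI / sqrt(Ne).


Formula: TM = TPI / sqrt(Ne)
Step 1: sqrt(Ne) = sqrt(21) = 4.5826
Step 2: TM = 14.6 / 4.5826 = 3.19

3.19 TM


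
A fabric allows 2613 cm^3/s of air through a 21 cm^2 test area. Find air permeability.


Formula: Air Permeability = Airflow / Test Area
AP = 2613 cm^3/s / 21 cm^2
AP = 124.4 cm^3/s/cm^2

124.4 cm^3/s/cm^2


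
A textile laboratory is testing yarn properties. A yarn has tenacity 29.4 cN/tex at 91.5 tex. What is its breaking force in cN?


Formula: Breaking force = Tenacity * Linear density
F = 29.4 cN/tex * 91.5 tex
F = 2690.10 cN

2690.10 cN


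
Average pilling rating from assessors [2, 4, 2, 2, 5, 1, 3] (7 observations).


Formula: Mean = sum / count
Sum = 2 + 4 + 2 + 2 + 5 + 1 + 3 = 19
Mean = 19 / 7 = 2.7

2.7


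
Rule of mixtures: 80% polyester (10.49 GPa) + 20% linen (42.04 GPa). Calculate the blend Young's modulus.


Formula: Blend property = (fraction_A * property_A) + (fraction_B * property_B)
Step 1: Contribution A = 80/100 * 10.49 GPa = 8.392 GPa
Step 2: Contribution B = 20/100 * 42.04 GPa = 8.408 GPa
Step 3: Blend Young's modulus = 8.392 + 8.408 = 16.8 GPa

16.8 GPa


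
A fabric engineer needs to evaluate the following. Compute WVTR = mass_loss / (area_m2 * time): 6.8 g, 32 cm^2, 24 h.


Formula: WVTR = mass_loss / (area * time)
Step 1: Convert area: 32 cm^2 = 0.0032 m^2
Step 2: WVTR = 6.8 g / (0.0032 m^2 * 24 h)
Step 3: WVTR = 6.8 / 0.0768 = 88.5 g/m^2/h

88.5 g/m^2/h


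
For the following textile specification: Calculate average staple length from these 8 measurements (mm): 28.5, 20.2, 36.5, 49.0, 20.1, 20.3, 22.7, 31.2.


Formula: Mean = sum of lengths / count
Sum = 28.5 + 20.2 + 36.5 + 49.0 + 20.1 + 20.3 + 22.7 + 31.2
Sum = 228.5 mm
Mean = 228.5 / 8 = 28.56 mm

28.56 mm


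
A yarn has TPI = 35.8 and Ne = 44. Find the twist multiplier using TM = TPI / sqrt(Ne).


Formula: TM = TPI / sqrt(Ne)
Step 1: sqrt(Ne) = sqrt(44) = 6.6332
Step 2: TM = 35.8 / 6.6332 = 5.40

5.40 TM


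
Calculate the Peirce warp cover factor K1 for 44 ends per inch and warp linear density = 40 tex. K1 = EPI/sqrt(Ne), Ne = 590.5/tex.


Formula: K1 = EPI / sqrt(Ne), with Ne = 590.5 / tex_warp
Step 1: Ne = 590.5 / 40 = 14.763
Step 2: sqrt(Ne) = sqrt(14.763) = 3.8423
Step 3: K1 = 44 / 3.8423 = 11.5

11.5


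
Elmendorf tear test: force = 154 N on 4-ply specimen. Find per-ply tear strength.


Formula: Per-ply strength = Total force / Number of plies
Per-ply = 154 N / 4
Per-ply = 38.5 N

38.5 N


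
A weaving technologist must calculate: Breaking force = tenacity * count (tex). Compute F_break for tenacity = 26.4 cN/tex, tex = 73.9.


Formula: Breaking force = Tenacity * Linear density
F = 26.4 cN/tex * 73.9 tex
F = 1950.96 cN

1950.96 cN


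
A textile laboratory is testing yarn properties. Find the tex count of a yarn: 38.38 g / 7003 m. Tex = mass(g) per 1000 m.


Formula: Tex = (mass_g / length_m) * 1000
Substituting: Tex = (38.38 / 7003) * 1000
Intermediate: 38.38 / 7003 = 0.00548051 g/m
Tex = 0.00548051 * 1000 = 5.48 tex

5.48 tex


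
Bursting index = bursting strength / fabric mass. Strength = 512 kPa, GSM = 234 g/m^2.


Formula: Bursting Index = Bursting Strength / Fabric GSM
BI = 512 kPa / 234 g/m^2
BI = 2.188 kPa/(g/m^2)

2.188 kPa/(g/m^2)


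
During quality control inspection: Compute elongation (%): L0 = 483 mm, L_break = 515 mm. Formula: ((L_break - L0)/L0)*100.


Formula: Elongation (%) = ((L_break - L0) / L0) * 100
Step 1: Extension = 515 - 483 = 32 mm
Step 2: Elongation = (32 / 483) * 100
Step 3: Elongation = 0.066253 * 100 = 6.6253% ≈ 6.6%

6.6%


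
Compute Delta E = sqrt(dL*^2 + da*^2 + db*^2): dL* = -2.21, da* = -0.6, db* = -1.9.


Formula: Delta E = sqrt(dL*^2 + da*^2 + db*^2)
Step 1: dL*^2 = (-2.21)^2 = 4.8841
Step 2: da*^2 = (-0.6)^2 = 0.36
Step 3: db*^2 = (-1.9)^2 = 3.61
Step 4: Sum = 4.8841 + 0.36 + 3.61 = 8.8541
Step 5: Delta E = sqrt(8.8541) = 2.98

2.98 Delta E


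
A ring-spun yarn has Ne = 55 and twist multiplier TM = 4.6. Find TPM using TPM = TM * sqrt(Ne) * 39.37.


Formula: TPM = TM * sqrt(Ne) * 39.37
Step 1: sqrt(Ne) = sqrt(55) = 7.4162
Step 2: TM * sqrt(Ne) = 4.6 * 7.4162 = 34.1145
Step 3: TPM = 34.1145 * 39.37 = 1343 twists/m

1343 twists/m


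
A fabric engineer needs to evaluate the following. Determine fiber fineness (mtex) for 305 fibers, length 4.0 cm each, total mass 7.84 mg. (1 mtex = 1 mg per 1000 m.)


Formula: fineness (mtex) = mass (mg) / total length (km) = (mass_mg / total_length_m) * 1000
Step 1: Convert fiber length: 4.0 cm = 0.04 m
Step 2: Total fiber length = 305 * 0.04 = 12.2 m
Step 3: Linear density = 7.84 mg / 12.2 m = 0.6426 mg/m
Step 4: fineness = 0.6426 * 1000 = 642.6 mtex

642.6 mtex


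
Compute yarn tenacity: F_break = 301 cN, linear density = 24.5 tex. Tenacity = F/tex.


Formula: Tenacity = Breaking force / Linear density
Tenacity = 301 cN / 24.5 tex
Tenacity = 12.29 cN/tex

12.29 cN/tex


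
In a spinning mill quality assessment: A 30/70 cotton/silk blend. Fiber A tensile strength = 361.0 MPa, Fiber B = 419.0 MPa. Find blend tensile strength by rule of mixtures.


Formula: Blend property = (fraction_A * property_A) + (fraction_B * property_B)
Step 1: Contribution A = 30/100 * 361.0 MPa = 108.3 MPa
Step 2: Contribution B = 70/100 * 419.0 MPa = 293.3 MPa
Step 3: Blend tensile strength = 108.3 + 293.3 = 401.6 MPa

401.6 MPa


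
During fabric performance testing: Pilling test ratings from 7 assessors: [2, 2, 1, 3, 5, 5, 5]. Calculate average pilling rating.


Formula: Mean = sum / count
Sum = 2 + 2 + 1 + 3 + 5 + 5 + 5 = 23
Mean = 23 / 7 = 3.3

3.3


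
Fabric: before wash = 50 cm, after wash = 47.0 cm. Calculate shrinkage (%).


Formula: Shrinkage% = ((L_before - L_after) / L_before) * 100
Step 1: Shrinkage = 50 - 47.0 = 3.0 cm
Step 2: Shrinkage% = (3.0 / 50) * 100
Step 3: Shrinkage% = 0.06 * 100 = 6.0%

6.0%


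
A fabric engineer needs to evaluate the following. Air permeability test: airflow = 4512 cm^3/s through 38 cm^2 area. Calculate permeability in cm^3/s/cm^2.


Formula: Air Permeability = Airflow / Test Area
AP = 4512 cm^3/s / 38 cm^2
AP = 118.7 cm^3/s/cm^2

118.7 cm^3/s/cm^2


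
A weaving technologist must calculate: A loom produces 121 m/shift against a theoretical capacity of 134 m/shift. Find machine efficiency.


Formula: Efficiency% = (Actual output / Theoretical output) * 100
Efficiency% = (121 / 134) * 100
Efficiency% = 0.902985 * 100 = 90.2985% ≈ 90.3%

90.3%


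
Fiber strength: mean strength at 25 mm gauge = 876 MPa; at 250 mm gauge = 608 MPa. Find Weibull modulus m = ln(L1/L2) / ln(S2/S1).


Formula: m = ln(L1/L2) / ln(S2/S1)
Step 1: ln(L1/L2) = ln(25/250) = -2.30259
Step 2: S2/S1 = 608/876 = 0.69406
Step 3: ln(S2/S1) = ln(0.69406) = -0.36520
Step 4: m = -2.30259 / -0.36520 = 6.31

6.31 (Weibull m)


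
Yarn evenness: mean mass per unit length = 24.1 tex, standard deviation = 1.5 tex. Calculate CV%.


Formula: CV% = (standard deviation / mean) * 100
Step 1: Ratio = 1.5 / 24.1 = 0.062241
Step 2: CV% = 0.062241 * 100 = 6.2241% ≈ 6.2%

6.2%


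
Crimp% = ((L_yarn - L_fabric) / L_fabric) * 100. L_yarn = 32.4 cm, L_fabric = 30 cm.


Formula: Crimp% = ((L_yarn - L_fabric) / L_fabric) * 100
Step 1: Extension = 32.4 - 30 = 2.4 cm
Step 2: Crimp% = (2.4 / 30) * 100
Step 3: Crimp% = 0.08 * 100 = 8.0%

8.0%


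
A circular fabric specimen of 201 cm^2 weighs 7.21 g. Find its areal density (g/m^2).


Formula: GSM = mass_g / area_m2
Step 1: Convert area: 201 cm^2 = 201 / 10000 = 0.0201 m^2
Step 2: GSM = 7.21 g / 0.0201 m^2 = 358.7 g/m^2

358.7 g/m^2


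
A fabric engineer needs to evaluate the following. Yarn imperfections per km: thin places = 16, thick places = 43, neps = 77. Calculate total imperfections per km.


Formula: Total = thin places + thick places + neps
Total = 16 + 43 + 77
Total = 136 imperfections/km

136 imperfections/km


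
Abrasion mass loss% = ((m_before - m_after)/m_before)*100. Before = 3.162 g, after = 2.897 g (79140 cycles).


Formula: Mass loss% = ((m_before - m_after) / m_before) * 100
Step 1: Mass loss = 3.162 - 2.897 = 0.265 g
Step 2: Ratio = 0.265 / 3.162 = 0.0838077
Step 3: Mass loss% = 0.0838077 * 100 = 8.38077% ≈ 8.38%

8.38%
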